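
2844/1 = 2844 = 2844.00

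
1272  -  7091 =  - 5819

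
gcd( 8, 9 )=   1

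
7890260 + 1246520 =9136780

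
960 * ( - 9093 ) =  - 8729280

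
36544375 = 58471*625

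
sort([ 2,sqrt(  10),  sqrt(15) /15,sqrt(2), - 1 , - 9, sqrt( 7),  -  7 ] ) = [-9, - 7, - 1, sqrt(15)/15 , sqrt ( 2),2,sqrt( 7),sqrt( 10 ) ]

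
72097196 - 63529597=8567599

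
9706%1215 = 1201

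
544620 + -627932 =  - 83312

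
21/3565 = 21/3565  =  0.01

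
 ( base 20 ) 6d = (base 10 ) 133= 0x85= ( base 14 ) 97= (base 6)341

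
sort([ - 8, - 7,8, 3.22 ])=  [ - 8,-7  ,  3.22,  8] 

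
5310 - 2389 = 2921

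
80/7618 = 40/3809 = 0.01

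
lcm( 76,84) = 1596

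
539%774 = 539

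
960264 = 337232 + 623032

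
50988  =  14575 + 36413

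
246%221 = 25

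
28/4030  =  14/2015 =0.01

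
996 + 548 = 1544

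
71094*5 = 355470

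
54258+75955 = 130213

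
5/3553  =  5/3553 =0.00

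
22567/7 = 22567/7  =  3223.86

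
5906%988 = 966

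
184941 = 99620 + 85321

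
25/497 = 25/497 = 0.05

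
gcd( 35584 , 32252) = 4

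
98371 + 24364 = 122735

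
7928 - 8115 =-187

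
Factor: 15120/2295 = 2^4*7^1 * 17^(-1 ) = 112/17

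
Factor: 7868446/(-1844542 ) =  - 7^ ( - 1 )* 97^1 * 359^( - 1 )*367^(-1 ) * 40559^1 = - 3934223/922271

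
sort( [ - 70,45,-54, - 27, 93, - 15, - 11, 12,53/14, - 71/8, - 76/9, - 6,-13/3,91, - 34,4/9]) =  [ - 70, - 54, -34, - 27, - 15,-11,- 71/8, - 76/9, - 6,-13/3,4/9 , 53/14,12, 45,91,93] 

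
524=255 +269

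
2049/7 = 292 + 5/7 = 292.71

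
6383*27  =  172341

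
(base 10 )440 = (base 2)110111000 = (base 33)db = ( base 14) 236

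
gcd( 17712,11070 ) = 2214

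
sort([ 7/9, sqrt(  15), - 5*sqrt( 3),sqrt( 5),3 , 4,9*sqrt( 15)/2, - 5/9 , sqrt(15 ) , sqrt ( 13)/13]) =[-5*sqrt( 3 ), - 5/9, sqrt(13 ) /13, 7/9, sqrt( 5 )  ,  3,sqrt(15 ),sqrt( 15),4,9*sqrt(15) /2]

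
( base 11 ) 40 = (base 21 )22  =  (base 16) 2c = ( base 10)44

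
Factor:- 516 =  - 2^2*3^1*43^1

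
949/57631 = 949/57631 = 0.02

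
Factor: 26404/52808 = 2^ (-1 ) = 1/2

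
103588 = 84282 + 19306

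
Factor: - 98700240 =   -  2^4*3^1*5^1 * 411251^1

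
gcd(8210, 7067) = 1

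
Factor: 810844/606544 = 2^( - 2)*19^1 * 47^1 * 167^( -1 ) = 893/668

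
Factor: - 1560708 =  - 2^2*  3^4 * 4817^1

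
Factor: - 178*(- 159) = 2^1*3^1*53^1*89^1 = 28302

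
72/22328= 9/2791= 0.00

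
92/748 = 23/187 = 0.12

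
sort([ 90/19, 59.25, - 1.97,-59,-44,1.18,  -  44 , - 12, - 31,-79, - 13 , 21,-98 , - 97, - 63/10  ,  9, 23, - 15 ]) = [ - 98 , - 97 , - 79, - 59, - 44, - 44, - 31 , - 15,-13,-12, - 63/10, - 1.97,  1.18  ,  90/19, 9, 21 , 23,59.25 ] 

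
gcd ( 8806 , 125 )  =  1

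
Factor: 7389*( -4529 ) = -3^2*7^1*647^1 *821^1 = - 33464781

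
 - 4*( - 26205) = 104820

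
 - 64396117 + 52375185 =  - 12020932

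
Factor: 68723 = 19^1*3617^1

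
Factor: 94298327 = 94298327^1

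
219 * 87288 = 19116072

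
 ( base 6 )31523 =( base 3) 12220020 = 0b1000011001011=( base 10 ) 4299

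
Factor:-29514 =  - 2^1*3^1 * 4919^1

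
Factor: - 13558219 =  - 13558219^1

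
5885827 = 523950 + 5361877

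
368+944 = 1312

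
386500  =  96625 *4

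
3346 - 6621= - 3275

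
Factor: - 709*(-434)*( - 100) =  - 2^3*5^2*7^1*31^1*709^1= -30770600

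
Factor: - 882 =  - 2^1*3^2*7^2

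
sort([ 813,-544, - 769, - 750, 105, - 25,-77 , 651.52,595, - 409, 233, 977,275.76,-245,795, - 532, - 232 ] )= [-769, - 750, - 544, - 532, - 409,-245,-232, - 77, - 25, 105, 233, 275.76,  595,651.52,795, 813,977]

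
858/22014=143/3669=0.04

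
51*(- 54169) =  - 2762619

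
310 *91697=28426070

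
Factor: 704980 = 2^2*5^1*101^1*349^1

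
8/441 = 8/441 = 0.02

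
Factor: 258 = 2^1*3^1*43^1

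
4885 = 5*977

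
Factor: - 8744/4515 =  - 2^3*3^(-1 )*5^( - 1 )*7^( - 1 )*43^(- 1)* 1093^1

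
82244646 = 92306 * 891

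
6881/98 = 70 + 3/14 = 70.21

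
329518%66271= 64434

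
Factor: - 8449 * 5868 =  - 2^2*3^2 * 7^1*17^1*71^1*  163^1= - 49578732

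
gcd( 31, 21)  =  1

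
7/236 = 7/236 =0.03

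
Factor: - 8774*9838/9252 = -21579653/2313=- 3^( - 2)*41^1*107^1*257^( - 1 )*4919^1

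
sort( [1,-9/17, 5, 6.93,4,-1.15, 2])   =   [-1.15 , - 9/17, 1,2, 4  ,  5, 6.93]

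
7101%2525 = 2051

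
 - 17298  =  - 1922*9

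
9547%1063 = 1043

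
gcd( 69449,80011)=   1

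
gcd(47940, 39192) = 12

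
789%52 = 9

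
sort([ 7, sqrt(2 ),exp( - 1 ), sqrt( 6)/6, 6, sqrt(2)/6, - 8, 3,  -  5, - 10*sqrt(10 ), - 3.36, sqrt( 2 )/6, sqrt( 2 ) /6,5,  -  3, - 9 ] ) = [ - 10*sqrt(10 ),-9, - 8, - 5, - 3.36, - 3,sqrt( 2 )/6,  sqrt(2) /6, sqrt( 2 ) /6, exp( - 1), sqrt( 6 ) /6,sqrt(2), 3, 5,6,7]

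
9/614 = 9/614 = 0.01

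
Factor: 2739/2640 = 2^(- 4) * 5^( - 1 )*83^1 = 83/80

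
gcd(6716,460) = 92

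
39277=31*1267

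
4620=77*60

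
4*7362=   29448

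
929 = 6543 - 5614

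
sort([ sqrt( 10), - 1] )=[ -1, sqrt( 10 ) ]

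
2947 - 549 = 2398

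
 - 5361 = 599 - 5960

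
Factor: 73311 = 3^1*7^1 * 3491^1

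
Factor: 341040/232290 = 392/267 = 2^3*3^( - 1) * 7^2 *89^( - 1)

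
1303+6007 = 7310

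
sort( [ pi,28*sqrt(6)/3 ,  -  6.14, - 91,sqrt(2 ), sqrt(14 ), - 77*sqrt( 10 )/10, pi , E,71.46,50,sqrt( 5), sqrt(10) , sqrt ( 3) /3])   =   [-91, - 77*sqrt(10)/10,- 6.14,  sqrt( 3) /3,sqrt(  2),sqrt( 5 ),E,pi,pi, sqrt(10), sqrt( 14), 28*sqrt(6) /3, 50, 71.46]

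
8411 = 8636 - 225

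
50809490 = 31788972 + 19020518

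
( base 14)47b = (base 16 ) 37d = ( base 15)3E8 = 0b1101111101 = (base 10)893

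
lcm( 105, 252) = 1260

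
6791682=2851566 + 3940116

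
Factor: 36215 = 5^1*7243^1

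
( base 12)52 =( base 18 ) 38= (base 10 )62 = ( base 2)111110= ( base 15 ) 42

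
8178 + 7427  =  15605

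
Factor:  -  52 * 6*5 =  - 2^3*3^1*5^1 * 13^1 = - 1560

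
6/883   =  6/883 = 0.01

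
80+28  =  108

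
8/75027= 8/75027 = 0.00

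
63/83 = 63/83=0.76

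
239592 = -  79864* (-3)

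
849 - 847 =2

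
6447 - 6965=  - 518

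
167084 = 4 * 41771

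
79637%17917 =7969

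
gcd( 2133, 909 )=9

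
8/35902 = 4/17951 = 0.00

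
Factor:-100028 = -2^2 *17^1*1471^1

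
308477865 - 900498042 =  - 592020177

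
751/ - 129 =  - 6 + 23/129 = - 5.82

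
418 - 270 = 148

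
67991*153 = 10402623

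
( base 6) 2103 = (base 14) 259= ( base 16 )1d7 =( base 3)122110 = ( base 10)471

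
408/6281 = 408/6281 = 0.06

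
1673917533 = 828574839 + 845342694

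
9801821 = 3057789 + 6744032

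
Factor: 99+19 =2^1 *59^1 =118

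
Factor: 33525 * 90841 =3045444525 = 3^2*5^2*149^1 * 90841^1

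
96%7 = 5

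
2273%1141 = 1132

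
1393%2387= 1393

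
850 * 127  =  107950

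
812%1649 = 812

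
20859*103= 2148477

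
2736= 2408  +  328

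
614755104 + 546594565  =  1161349669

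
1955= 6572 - 4617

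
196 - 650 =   -  454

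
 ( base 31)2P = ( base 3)10020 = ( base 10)87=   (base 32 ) 2n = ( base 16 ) 57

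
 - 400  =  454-854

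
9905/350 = 28 + 3/10 = 28.30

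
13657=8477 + 5180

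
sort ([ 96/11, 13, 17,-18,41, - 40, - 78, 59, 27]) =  [ - 78,  -  40, - 18, 96/11,13,  17, 27,41, 59 ]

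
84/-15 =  - 28/5=-5.60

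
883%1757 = 883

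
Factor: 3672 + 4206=7878 = 2^1*3^1*13^1*101^1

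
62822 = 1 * 62822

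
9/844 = 9/844 =0.01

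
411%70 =61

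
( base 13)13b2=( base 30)34T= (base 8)5441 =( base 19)7GI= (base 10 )2849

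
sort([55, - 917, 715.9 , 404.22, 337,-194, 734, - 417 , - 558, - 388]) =[ - 917, - 558, - 417, - 388 , - 194, 55,  337 , 404.22,715.9, 734]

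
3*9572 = 28716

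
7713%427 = 27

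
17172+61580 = 78752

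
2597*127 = 329819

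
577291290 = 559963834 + 17327456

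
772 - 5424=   - 4652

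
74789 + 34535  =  109324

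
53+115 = 168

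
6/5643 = 2/1881 =0.00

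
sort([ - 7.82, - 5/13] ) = [ - 7.82, - 5/13] 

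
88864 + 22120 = 110984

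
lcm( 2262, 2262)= 2262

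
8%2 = 0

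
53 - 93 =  - 40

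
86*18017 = 1549462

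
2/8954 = 1/4477 = 0.00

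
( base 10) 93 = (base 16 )5d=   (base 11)85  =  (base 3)10110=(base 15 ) 63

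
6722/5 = 1344 + 2/5=1344.40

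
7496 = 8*937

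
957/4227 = 319/1409 = 0.23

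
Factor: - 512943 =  - 3^1*19^1*8999^1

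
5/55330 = 1/11066 = 0.00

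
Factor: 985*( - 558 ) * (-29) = 2^1* 3^2*5^1*29^1*31^1*197^1=   15939270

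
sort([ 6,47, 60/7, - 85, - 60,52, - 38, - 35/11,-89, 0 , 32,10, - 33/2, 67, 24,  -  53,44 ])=[ - 89, - 85, - 60 , - 53, - 38,-33/2, - 35/11,0, 6  ,  60/7,10, 24, 32  ,  44,  47,52,67 ]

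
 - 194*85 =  - 16490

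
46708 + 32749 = 79457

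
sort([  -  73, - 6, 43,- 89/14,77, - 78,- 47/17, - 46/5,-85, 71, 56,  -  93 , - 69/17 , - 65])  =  [ - 93, - 85,  -  78,  -  73, - 65,  -  46/5, - 89/14,- 6, - 69/17, -47/17, 43, 56, 71, 77 ] 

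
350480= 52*6740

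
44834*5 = 224170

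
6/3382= 3/1691=0.00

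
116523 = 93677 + 22846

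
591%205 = 181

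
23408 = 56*418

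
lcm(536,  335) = 2680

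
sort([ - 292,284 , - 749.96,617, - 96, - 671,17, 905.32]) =[-749.96, - 671,-292,-96,17, 284,  617,905.32]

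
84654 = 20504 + 64150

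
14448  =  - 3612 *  (  -  4)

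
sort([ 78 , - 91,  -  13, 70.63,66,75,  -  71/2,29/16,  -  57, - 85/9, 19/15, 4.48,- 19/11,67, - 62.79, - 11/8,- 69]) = [ - 91, - 69,- 62.79,  -  57, - 71/2,-13,-85/9,-19/11, - 11/8,19/15, 29/16, 4.48, 66, 67, 70.63 , 75, 78 ] 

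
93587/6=15597 + 5/6=15597.83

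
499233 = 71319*7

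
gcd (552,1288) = 184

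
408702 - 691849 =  - 283147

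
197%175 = 22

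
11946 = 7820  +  4126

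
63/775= 63/775 = 0.08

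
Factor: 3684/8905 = 2^2*3^1*5^ (  -  1)*13^( - 1 )*137^( - 1 ) * 307^1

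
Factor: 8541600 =2^5*3^1*5^2*3559^1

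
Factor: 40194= 2^1*3^2*7^1*11^1*29^1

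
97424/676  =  24356/169 =144.12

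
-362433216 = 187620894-550054110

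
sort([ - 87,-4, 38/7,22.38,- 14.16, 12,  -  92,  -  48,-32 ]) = [ - 92, - 87,  -  48,- 32, - 14.16  , - 4,  38/7,12,  22.38] 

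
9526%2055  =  1306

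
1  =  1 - 0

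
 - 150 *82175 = -12326250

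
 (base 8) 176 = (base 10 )126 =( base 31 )42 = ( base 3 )11200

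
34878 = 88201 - 53323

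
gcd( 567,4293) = 81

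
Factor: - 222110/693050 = - 133/415 = - 5^ ( - 1 )*7^1*19^1*83^( - 1 )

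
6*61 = 366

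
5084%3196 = 1888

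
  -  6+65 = 59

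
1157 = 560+597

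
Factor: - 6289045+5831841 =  - 457204 = -  2^2*11^1*10391^1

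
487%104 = 71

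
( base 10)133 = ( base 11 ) 111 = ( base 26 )53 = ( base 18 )77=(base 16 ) 85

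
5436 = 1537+3899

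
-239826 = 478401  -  718227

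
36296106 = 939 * 38654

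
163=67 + 96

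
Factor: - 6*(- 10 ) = 60 = 2^2*3^1*5^1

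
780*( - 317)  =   - 247260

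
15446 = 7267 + 8179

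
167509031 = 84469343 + 83039688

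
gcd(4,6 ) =2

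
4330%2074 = 182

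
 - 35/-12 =35/12  =  2.92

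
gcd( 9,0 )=9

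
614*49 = 30086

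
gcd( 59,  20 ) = 1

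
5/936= 5/936=0.01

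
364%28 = 0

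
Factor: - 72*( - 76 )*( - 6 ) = -32832 = - 2^6 * 3^3*19^1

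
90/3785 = 18/757 = 0.02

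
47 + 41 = 88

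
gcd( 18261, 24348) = 6087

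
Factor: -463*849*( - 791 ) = 310931817 = 3^1 * 7^1*113^1*283^1*463^1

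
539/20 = 539/20 =26.95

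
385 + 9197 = 9582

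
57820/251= 57820/251 = 230.36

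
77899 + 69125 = 147024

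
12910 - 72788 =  - 59878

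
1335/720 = 89/48 = 1.85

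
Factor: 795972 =2^2*  3^1 * 113^1* 587^1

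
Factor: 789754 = 2^1*7^1*  19^1*2969^1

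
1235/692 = 1235/692=1.78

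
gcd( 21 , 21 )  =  21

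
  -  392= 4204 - 4596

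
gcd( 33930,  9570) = 870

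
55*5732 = 315260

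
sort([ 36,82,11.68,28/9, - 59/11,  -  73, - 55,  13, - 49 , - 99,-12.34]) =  [-99, - 73, - 55, - 49, - 12.34, - 59/11,28/9, 11.68,13, 36,82 ] 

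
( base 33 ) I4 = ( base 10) 598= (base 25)nn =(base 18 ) 1F4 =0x256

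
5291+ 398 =5689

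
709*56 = 39704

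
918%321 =276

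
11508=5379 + 6129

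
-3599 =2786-6385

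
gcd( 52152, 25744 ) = 8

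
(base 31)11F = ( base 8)1757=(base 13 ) 5c6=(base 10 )1007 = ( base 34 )tl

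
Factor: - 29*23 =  - 23^1*29^1 =- 667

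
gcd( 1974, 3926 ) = 2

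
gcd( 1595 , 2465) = 145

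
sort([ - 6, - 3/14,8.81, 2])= [ - 6, - 3/14, 2 , 8.81]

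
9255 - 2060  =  7195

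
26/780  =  1/30 = 0.03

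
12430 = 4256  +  8174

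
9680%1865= 355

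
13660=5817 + 7843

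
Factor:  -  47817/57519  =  -3^1*23^1*83^( - 1 )= -69/83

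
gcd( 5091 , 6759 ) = 3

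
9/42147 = 1/4683  =  0.00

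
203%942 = 203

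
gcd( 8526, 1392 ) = 174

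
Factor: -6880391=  - 7^1 * 937^1*1049^1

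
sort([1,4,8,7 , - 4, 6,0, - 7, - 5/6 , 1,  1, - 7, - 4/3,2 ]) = [-7, - 7 , - 4, - 4/3, - 5/6,0 , 1,1,1,2,4,  6 , 7,8 ]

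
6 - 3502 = - 3496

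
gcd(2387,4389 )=77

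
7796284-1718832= 6077452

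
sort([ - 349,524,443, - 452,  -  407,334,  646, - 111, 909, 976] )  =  [ -452, -407, - 349,-111, 334,443,524,646, 909,976] 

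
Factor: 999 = 3^3*37^1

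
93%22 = 5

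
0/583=0  =  0.00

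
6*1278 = 7668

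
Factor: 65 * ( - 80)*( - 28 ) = 2^6*5^2*7^1*13^1 = 145600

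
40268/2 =20134 = 20134.00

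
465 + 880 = 1345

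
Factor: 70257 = 3^1 * 11^1* 2129^1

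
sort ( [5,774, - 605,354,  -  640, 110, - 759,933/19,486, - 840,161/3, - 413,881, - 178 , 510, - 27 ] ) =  [ - 840, - 759, - 640,-605, - 413, - 178, - 27,5, 933/19, 161/3,110,354  ,  486, 510,  774,881 ]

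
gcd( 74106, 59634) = 18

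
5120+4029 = 9149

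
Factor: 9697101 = 3^1*73^1*44279^1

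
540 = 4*135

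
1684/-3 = - 562 + 2/3  =  - 561.33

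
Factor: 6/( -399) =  - 2^1*7^( - 1)*19^( - 1 ) = -2/133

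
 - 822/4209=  - 274/1403 = - 0.20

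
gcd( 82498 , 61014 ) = 2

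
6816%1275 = 441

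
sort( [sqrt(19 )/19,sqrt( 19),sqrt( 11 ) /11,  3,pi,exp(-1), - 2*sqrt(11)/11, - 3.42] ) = [  -  3.42,  -  2 * sqrt( 11)/11, sqrt( 19)/19,sqrt( 11) /11,exp( - 1),  3 , pi,sqrt( 19)] 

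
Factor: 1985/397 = 5 = 5^1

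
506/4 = 126 + 1/2 = 126.50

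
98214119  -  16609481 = 81604638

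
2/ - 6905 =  - 2/6905 = - 0.00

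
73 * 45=3285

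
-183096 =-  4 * 45774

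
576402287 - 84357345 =492044942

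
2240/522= 4 + 76/261 = 4.29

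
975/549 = 325/183 = 1.78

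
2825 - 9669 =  - 6844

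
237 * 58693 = 13910241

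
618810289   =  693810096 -74999807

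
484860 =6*80810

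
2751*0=0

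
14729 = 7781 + 6948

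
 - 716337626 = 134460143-850797769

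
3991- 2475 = 1516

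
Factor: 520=2^3*5^1*13^1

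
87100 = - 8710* ( - 10 )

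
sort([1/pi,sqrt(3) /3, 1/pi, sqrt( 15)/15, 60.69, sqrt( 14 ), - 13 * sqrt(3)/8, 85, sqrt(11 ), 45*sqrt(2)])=[-13*sqrt ( 3 ) /8, sqrt ( 15 )/15,1/pi, 1/pi, sqrt(3 ) /3 , sqrt(11),sqrt (14),60.69, 45*sqrt(2 ), 85] 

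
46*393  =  18078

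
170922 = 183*934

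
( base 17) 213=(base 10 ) 598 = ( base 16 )256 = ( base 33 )i4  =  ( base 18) 1f4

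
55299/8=55299/8 =6912.38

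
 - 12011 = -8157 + -3854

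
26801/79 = 26801/79 = 339.25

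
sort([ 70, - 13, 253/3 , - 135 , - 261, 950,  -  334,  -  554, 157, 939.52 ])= [ - 554, - 334, - 261, - 135, -13,70,253/3,157, 939.52,  950 ]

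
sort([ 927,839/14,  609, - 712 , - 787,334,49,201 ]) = [-787,  -  712,49,  839/14, 201, 334,  609,927]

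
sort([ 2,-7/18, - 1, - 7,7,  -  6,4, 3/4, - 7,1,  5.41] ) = [ - 7 , - 7,  -  6, - 1,-7/18, 3/4,1,2, 4,5.41,7]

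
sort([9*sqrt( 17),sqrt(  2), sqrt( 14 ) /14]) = [ sqrt( 14)/14 , sqrt( 2 ), 9*sqrt(17) ]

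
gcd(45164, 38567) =1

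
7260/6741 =1 + 173/2247 = 1.08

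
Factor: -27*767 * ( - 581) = 3^3 * 7^1*13^1* 59^1 * 83^1 = 12031929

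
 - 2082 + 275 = -1807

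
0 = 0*8206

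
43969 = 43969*1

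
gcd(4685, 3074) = 1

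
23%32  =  23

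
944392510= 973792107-29399597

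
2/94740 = 1/47370 = 0.00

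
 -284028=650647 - 934675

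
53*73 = 3869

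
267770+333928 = 601698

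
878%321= 236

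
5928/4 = 1482 = 1482.00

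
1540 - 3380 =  - 1840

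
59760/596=14940/149= 100.27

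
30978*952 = 29491056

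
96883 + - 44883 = 52000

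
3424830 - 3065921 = 358909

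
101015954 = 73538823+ 27477131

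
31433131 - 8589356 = 22843775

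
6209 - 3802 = 2407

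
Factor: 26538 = 2^1 * 3^1*4423^1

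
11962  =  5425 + 6537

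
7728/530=3864/265 = 14.58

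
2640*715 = 1887600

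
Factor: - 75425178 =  - 2^1*3^1 *12570863^1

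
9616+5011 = 14627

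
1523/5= 304 + 3/5  =  304.60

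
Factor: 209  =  11^1 *19^1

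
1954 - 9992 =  - 8038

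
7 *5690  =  39830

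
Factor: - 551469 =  - 3^1  *  183823^1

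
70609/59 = 1196 + 45/59 = 1196.76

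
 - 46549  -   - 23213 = -23336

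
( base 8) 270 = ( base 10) 184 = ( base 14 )d2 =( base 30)64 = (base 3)20211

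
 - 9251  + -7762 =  -17013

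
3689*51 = 188139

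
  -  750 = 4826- 5576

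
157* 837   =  131409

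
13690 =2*6845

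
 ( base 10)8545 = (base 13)3b74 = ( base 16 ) 2161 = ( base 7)33625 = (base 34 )7db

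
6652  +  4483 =11135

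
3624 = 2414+1210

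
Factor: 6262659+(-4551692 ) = 1710967 =149^1*11483^1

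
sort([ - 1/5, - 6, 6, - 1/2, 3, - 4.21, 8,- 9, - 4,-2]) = [  -  9, - 6, - 4.21, - 4, - 2, - 1/2, - 1/5, 3, 6 , 8] 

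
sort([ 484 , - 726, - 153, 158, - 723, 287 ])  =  [ - 726,-723, - 153, 158, 287, 484]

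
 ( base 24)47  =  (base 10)103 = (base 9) 124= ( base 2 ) 1100111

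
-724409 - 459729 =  - 1184138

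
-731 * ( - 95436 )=69763716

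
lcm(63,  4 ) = 252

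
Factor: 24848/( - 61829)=-2^4 * 17^( - 1)*1553^1*3637^( - 1)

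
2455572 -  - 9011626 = 11467198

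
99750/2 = 49875=49875.00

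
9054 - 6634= 2420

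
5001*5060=25305060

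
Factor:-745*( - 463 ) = 5^1*149^1* 463^1 =344935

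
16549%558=367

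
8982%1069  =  430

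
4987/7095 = 4987/7095 = 0.70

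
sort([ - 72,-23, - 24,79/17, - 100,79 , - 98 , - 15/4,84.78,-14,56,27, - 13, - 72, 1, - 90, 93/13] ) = [ - 100, - 98, - 90 , - 72, - 72, - 24, - 23 ,-14, - 13, - 15/4,1,79/17,93/13,27, 56, 79 , 84.78 ] 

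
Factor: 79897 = 109^1*733^1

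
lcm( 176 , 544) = 5984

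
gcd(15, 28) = 1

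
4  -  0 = 4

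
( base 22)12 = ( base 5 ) 44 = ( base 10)24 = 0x18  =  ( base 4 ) 120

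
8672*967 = 8385824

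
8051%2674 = 29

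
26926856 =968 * 27817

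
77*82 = 6314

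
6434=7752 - 1318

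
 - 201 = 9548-9749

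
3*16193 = 48579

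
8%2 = 0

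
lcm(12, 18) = 36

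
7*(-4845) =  - 33915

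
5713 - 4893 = 820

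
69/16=69/16 = 4.31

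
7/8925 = 1/1275 = 0.00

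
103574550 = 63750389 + 39824161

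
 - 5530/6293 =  - 1+109/899  =  - 0.88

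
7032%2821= 1390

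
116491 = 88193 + 28298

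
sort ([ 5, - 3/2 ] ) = [-3/2,5]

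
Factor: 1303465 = 5^1* 103^1 * 2531^1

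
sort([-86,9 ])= [ - 86, 9] 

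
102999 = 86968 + 16031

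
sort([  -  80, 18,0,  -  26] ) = [ - 80 ,-26, 0, 18 ]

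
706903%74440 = 36943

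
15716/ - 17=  - 925 + 9/17 = - 924.47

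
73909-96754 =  - 22845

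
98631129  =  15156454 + 83474675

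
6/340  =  3/170 = 0.02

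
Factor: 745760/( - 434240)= - 79/46  =  - 2^( - 1)*23^(  -  1 )  *  79^1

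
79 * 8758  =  691882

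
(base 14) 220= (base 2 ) 110100100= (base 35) C0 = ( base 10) 420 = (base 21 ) K0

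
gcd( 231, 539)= 77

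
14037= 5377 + 8660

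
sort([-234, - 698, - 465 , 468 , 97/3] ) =[-698 ,-465 ,-234, 97/3, 468]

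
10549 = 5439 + 5110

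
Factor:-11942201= - 149^1*80149^1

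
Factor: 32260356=2^2*3^4*17^1*5857^1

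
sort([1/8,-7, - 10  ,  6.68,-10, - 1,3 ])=[ - 10, - 10, - 7, - 1,1/8,3,6.68]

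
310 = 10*31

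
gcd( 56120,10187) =61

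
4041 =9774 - 5733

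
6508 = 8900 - 2392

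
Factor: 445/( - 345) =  - 89/69 = - 3^( - 1)*  23^( - 1)*89^1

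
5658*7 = 39606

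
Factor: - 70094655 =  - 3^2*5^1*17^1 * 59^1*1553^1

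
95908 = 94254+1654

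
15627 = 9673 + 5954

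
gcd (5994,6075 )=81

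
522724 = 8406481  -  7883757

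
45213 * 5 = 226065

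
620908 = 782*794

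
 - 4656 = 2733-7389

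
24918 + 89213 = 114131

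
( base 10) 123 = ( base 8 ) 173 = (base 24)53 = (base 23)58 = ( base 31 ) 3u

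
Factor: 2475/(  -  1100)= - 9/4= - 2^ ( - 2 )*3^2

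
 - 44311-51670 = - 95981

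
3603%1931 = 1672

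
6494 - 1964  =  4530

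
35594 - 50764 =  - 15170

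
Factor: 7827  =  3^1*2609^1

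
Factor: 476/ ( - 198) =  - 2^1*3^ ( - 2 )*7^1*11^(-1 )*17^1 = - 238/99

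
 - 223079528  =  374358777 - 597438305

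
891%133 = 93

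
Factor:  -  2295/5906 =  - 2^( - 1 )*3^3*5^1*17^1*2953^( - 1)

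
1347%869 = 478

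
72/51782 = 36/25891 = 0.00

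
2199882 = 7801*282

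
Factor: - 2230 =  - 2^1 *5^1*223^1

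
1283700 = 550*2334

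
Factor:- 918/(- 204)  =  2^( - 1)*3^2 = 9/2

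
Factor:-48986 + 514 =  - 2^3*73^1*83^1 = - 48472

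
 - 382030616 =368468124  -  750498740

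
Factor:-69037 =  - 17^1*31^1*131^1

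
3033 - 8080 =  - 5047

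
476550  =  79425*6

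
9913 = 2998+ 6915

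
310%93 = 31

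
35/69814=35/69814 = 0.00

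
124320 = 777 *160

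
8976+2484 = 11460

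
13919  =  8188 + 5731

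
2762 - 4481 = - 1719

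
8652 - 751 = 7901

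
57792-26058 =31734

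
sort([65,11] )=[11,65 ]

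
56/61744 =7/7718 = 0.00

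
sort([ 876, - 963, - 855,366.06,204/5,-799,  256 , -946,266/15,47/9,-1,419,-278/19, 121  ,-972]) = [-972, - 963,-946, - 855, - 799 ,-278/19, - 1,47/9,266/15,204/5 , 121,256,366.06, 419,876] 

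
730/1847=730/1847 = 0.40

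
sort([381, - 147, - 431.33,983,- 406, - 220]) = [ - 431.33, - 406, - 220, - 147, 381,983 ] 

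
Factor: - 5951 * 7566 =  - 2^1 * 3^1*11^1*13^1 * 97^1 * 541^1  =  - 45025266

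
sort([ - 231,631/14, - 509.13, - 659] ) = [ - 659,-509.13, - 231,631/14]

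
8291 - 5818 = 2473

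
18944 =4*4736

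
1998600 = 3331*600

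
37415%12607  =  12201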